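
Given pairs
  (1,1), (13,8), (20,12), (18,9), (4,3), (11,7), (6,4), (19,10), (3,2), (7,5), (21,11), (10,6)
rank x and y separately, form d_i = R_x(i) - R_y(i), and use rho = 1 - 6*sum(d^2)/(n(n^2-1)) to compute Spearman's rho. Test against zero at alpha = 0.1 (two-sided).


Step 1: Rank x and y separately (midranks; no ties here).
rank(x): 1->1, 13->8, 20->11, 18->9, 4->3, 11->7, 6->4, 19->10, 3->2, 7->5, 21->12, 10->6
rank(y): 1->1, 8->8, 12->12, 9->9, 3->3, 7->7, 4->4, 10->10, 2->2, 5->5, 11->11, 6->6
Step 2: d_i = R_x(i) - R_y(i); compute d_i^2.
  (1-1)^2=0, (8-8)^2=0, (11-12)^2=1, (9-9)^2=0, (3-3)^2=0, (7-7)^2=0, (4-4)^2=0, (10-10)^2=0, (2-2)^2=0, (5-5)^2=0, (12-11)^2=1, (6-6)^2=0
sum(d^2) = 2.
Step 3: rho = 1 - 6*2 / (12*(12^2 - 1)) = 1 - 12/1716 = 0.993007.
Step 4: Under H0, t = rho * sqrt((n-2)/(1-rho^2)) = 26.5990 ~ t(10).
Step 5: Two-sided p-value from the t-distribution with 10 df = 0.000000.
Step 6: alpha = 0.1. reject H0.

rho = 0.9930, p = 0.000000, reject H0 at alpha = 0.1.


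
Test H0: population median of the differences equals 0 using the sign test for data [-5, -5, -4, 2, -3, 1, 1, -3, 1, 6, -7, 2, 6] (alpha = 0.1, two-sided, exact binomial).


Step 1: Discard zero differences. Original n = 13; n_eff = number of nonzero differences = 13.
Nonzero differences (with sign): -5, -5, -4, +2, -3, +1, +1, -3, +1, +6, -7, +2, +6
Step 2: Count signs: positive = 7, negative = 6.
Step 3: Under H0: P(positive) = 0.5, so the number of positives S ~ Bin(13, 0.5).
Step 4: Two-sided exact p-value = sum of Bin(13,0.5) probabilities at or below the observed probability = 1.000000.
Step 5: alpha = 0.1. fail to reject H0.

n_eff = 13, pos = 7, neg = 6, p = 1.000000, fail to reject H0.


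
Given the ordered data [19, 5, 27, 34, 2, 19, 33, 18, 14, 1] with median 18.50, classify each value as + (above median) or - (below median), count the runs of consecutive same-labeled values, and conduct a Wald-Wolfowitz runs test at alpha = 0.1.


Step 1: Compute median = 18.50; label A = above, B = below.
Labels in order: ABAABAABBB  (n_A = 5, n_B = 5)
Step 2: Count runs R = 6.
Step 3: Under H0 (random ordering), E[R] = 2*n_A*n_B/(n_A+n_B) + 1 = 2*5*5/10 + 1 = 6.0000.
        Var[R] = 2*n_A*n_B*(2*n_A*n_B - n_A - n_B) / ((n_A+n_B)^2 * (n_A+n_B-1)) = 2000/900 = 2.2222.
        SD[R] = 1.4907.
Step 4: R = E[R], so z = 0 with no continuity correction.
Step 5: Two-sided p-value via normal approximation = 2*(1 - Phi(|z|)) = 1.000000.
Step 6: alpha = 0.1. fail to reject H0.

R = 6, z = 0.0000, p = 1.000000, fail to reject H0.


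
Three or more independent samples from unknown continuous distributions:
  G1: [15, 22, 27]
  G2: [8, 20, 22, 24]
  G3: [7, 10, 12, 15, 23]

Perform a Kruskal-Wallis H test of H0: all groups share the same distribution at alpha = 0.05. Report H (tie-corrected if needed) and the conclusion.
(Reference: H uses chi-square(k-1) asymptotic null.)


Step 1: Combine all N = 12 observations and assign midranks.
sorted (value, group, rank): (7,G3,1), (8,G2,2), (10,G3,3), (12,G3,4), (15,G1,5.5), (15,G3,5.5), (20,G2,7), (22,G1,8.5), (22,G2,8.5), (23,G3,10), (24,G2,11), (27,G1,12)
Step 2: Sum ranks within each group.
R_1 = 26 (n_1 = 3)
R_2 = 28.5 (n_2 = 4)
R_3 = 23.5 (n_3 = 5)
Step 3: H = 12/(N(N+1)) * sum(R_i^2/n_i) - 3(N+1)
     = 12/(12*13) * (26^2/3 + 28.5^2/4 + 23.5^2/5) - 3*13
     = 0.076923 * 538.846 - 39
     = 2.449679.
Step 4: Ties present; correction factor C = 1 - 12/(12^3 - 12) = 0.993007. Corrected H = 2.449679 / 0.993007 = 2.466931.
Step 5: Under H0, H ~ chi^2(2); p-value = 0.291281.
Step 6: alpha = 0.05. fail to reject H0.

H = 2.4669, df = 2, p = 0.291281, fail to reject H0.


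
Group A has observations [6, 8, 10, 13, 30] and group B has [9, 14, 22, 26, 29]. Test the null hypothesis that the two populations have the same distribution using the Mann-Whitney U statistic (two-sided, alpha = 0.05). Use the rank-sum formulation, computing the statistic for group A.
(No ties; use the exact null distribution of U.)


Step 1: Combine and sort all 10 observations; assign midranks.
sorted (value, group): (6,X), (8,X), (9,Y), (10,X), (13,X), (14,Y), (22,Y), (26,Y), (29,Y), (30,X)
ranks: 6->1, 8->2, 9->3, 10->4, 13->5, 14->6, 22->7, 26->8, 29->9, 30->10
Step 2: Rank sum for X: R1 = 1 + 2 + 4 + 5 + 10 = 22.
Step 3: U_X = R1 - n1(n1+1)/2 = 22 - 5*6/2 = 22 - 15 = 7.
       U_Y = n1*n2 - U_X = 25 - 7 = 18.
Step 4: No ties, so the exact null distribution of U (based on enumerating the C(10,5) = 252 equally likely rank assignments) gives the two-sided p-value.
Step 5: p-value = 0.309524; compare to alpha = 0.05. fail to reject H0.

U_X = 7, p = 0.309524, fail to reject H0 at alpha = 0.05.


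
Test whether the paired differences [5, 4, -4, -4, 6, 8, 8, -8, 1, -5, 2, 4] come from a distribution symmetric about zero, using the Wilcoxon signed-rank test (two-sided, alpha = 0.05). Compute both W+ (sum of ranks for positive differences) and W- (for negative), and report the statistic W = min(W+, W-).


Step 1: Drop any zero differences (none here) and take |d_i|.
|d| = [5, 4, 4, 4, 6, 8, 8, 8, 1, 5, 2, 4]
Step 2: Midrank |d_i| (ties get averaged ranks).
ranks: |5|->7.5, |4|->4.5, |4|->4.5, |4|->4.5, |6|->9, |8|->11, |8|->11, |8|->11, |1|->1, |5|->7.5, |2|->2, |4|->4.5
Step 3: Attach original signs; sum ranks with positive sign and with negative sign.
W+ = 7.5 + 4.5 + 9 + 11 + 11 + 1 + 2 + 4.5 = 50.5
W- = 4.5 + 4.5 + 11 + 7.5 = 27.5
(Check: W+ + W- = 78 should equal n(n+1)/2 = 78.)
Step 4: Test statistic W = min(W+, W-) = 27.5.
Step 5: Ties in |d|, so use the tie-corrected normal approximation.
        E[W] = n(n+1)/4 = 12*13/4 = 39.
        Tie groups: |d|=4 (t=4), |d|=5 (t=2), |d|=8 (t=3); sum(t^3 - t) = 90.
        Var[W] = n(n+1)(2n+1)/24 - sum(t^3-t)/48 = 3900/24 - 90/48 = 160.625.
        z = (W - E[W]) / sqrt(Var[W]) = (27.5 - 39) / 12.6738 = -0.9074.
        Two-sided p = 2*Phi(z) = 0.364204.
Step 6: alpha = 0.05. fail to reject H0.

W+ = 50.5, W- = 27.5, W = min = 27.5, p = 0.364204, fail to reject H0.


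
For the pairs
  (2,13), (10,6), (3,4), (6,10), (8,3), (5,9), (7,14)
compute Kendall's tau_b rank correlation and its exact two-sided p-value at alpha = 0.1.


Step 1: Enumerate the 21 unordered pairs (i,j) with i<j and classify each by sign(x_j-x_i) * sign(y_j-y_i).
  (1,2):dx=+8,dy=-7->D; (1,3):dx=+1,dy=-9->D; (1,4):dx=+4,dy=-3->D; (1,5):dx=+6,dy=-10->D
  (1,6):dx=+3,dy=-4->D; (1,7):dx=+5,dy=+1->C; (2,3):dx=-7,dy=-2->C; (2,4):dx=-4,dy=+4->D
  (2,5):dx=-2,dy=-3->C; (2,6):dx=-5,dy=+3->D; (2,7):dx=-3,dy=+8->D; (3,4):dx=+3,dy=+6->C
  (3,5):dx=+5,dy=-1->D; (3,6):dx=+2,dy=+5->C; (3,7):dx=+4,dy=+10->C; (4,5):dx=+2,dy=-7->D
  (4,6):dx=-1,dy=-1->C; (4,7):dx=+1,dy=+4->C; (5,6):dx=-3,dy=+6->D; (5,7):dx=-1,dy=+11->D
  (6,7):dx=+2,dy=+5->C
Step 2: C = 9, D = 12, total pairs = 21.
Step 3: tau = (C - D)/(n(n-1)/2) = (9 - 12)/21 = -0.142857.
Step 4: Exact two-sided p-value (enumerate n! = 5040 permutations of y under H0): p = 0.772619.
Step 5: alpha = 0.1. fail to reject H0.

tau_b = -0.1429 (C=9, D=12), p = 0.772619, fail to reject H0.


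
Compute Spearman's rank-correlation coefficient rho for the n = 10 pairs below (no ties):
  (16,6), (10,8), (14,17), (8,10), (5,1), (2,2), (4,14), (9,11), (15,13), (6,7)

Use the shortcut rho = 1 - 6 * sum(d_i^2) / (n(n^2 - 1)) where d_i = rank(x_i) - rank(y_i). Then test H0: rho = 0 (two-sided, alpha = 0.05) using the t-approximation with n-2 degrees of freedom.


Step 1: Rank x and y separately (midranks; no ties here).
rank(x): 16->10, 10->7, 14->8, 8->5, 5->3, 2->1, 4->2, 9->6, 15->9, 6->4
rank(y): 6->3, 8->5, 17->10, 10->6, 1->1, 2->2, 14->9, 11->7, 13->8, 7->4
Step 2: d_i = R_x(i) - R_y(i); compute d_i^2.
  (10-3)^2=49, (7-5)^2=4, (8-10)^2=4, (5-6)^2=1, (3-1)^2=4, (1-2)^2=1, (2-9)^2=49, (6-7)^2=1, (9-8)^2=1, (4-4)^2=0
sum(d^2) = 114.
Step 3: rho = 1 - 6*114 / (10*(10^2 - 1)) = 1 - 684/990 = 0.309091.
Step 4: Under H0, t = rho * sqrt((n-2)/(1-rho^2)) = 0.9193 ~ t(8).
Step 5: Two-sided p-value from the t-distribution with 8 df = 0.384841.
Step 6: alpha = 0.05. fail to reject H0.

rho = 0.3091, p = 0.384841, fail to reject H0 at alpha = 0.05.


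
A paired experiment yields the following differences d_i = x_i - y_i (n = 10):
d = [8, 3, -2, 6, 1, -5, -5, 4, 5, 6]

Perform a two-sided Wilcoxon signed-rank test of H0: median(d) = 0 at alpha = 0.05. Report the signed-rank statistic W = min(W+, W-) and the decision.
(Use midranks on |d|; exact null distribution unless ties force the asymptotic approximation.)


Step 1: Drop any zero differences (none here) and take |d_i|.
|d| = [8, 3, 2, 6, 1, 5, 5, 4, 5, 6]
Step 2: Midrank |d_i| (ties get averaged ranks).
ranks: |8|->10, |3|->3, |2|->2, |6|->8.5, |1|->1, |5|->6, |5|->6, |4|->4, |5|->6, |6|->8.5
Step 3: Attach original signs; sum ranks with positive sign and with negative sign.
W+ = 10 + 3 + 8.5 + 1 + 4 + 6 + 8.5 = 41
W- = 2 + 6 + 6 = 14
(Check: W+ + W- = 55 should equal n(n+1)/2 = 55.)
Step 4: Test statistic W = min(W+, W-) = 14.
Step 5: Ties in |d|, so use the tie-corrected normal approximation.
        E[W] = n(n+1)/4 = 10*11/4 = 27.5.
        Tie groups: |d|=5 (t=3), |d|=6 (t=2); sum(t^3 - t) = 30.
        Var[W] = n(n+1)(2n+1)/24 - sum(t^3-t)/48 = 2310/24 - 30/48 = 95.625.
        z = (W - E[W]) / sqrt(Var[W]) = (14 - 27.5) / 9.7788 = -1.3805.
        Two-sided p = 2*Phi(z) = 0.167421.
Step 6: alpha = 0.05. fail to reject H0.

W+ = 41, W- = 14, W = min = 14, p = 0.167421, fail to reject H0.


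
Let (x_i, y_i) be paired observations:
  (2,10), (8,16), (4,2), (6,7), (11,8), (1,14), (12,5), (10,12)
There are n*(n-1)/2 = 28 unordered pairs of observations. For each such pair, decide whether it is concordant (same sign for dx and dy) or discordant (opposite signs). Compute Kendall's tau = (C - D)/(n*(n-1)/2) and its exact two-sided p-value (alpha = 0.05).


Step 1: Enumerate the 28 unordered pairs (i,j) with i<j and classify each by sign(x_j-x_i) * sign(y_j-y_i).
  (1,2):dx=+6,dy=+6->C; (1,3):dx=+2,dy=-8->D; (1,4):dx=+4,dy=-3->D; (1,5):dx=+9,dy=-2->D
  (1,6):dx=-1,dy=+4->D; (1,7):dx=+10,dy=-5->D; (1,8):dx=+8,dy=+2->C; (2,3):dx=-4,dy=-14->C
  (2,4):dx=-2,dy=-9->C; (2,5):dx=+3,dy=-8->D; (2,6):dx=-7,dy=-2->C; (2,7):dx=+4,dy=-11->D
  (2,8):dx=+2,dy=-4->D; (3,4):dx=+2,dy=+5->C; (3,5):dx=+7,dy=+6->C; (3,6):dx=-3,dy=+12->D
  (3,7):dx=+8,dy=+3->C; (3,8):dx=+6,dy=+10->C; (4,5):dx=+5,dy=+1->C; (4,6):dx=-5,dy=+7->D
  (4,7):dx=+6,dy=-2->D; (4,8):dx=+4,dy=+5->C; (5,6):dx=-10,dy=+6->D; (5,7):dx=+1,dy=-3->D
  (5,8):dx=-1,dy=+4->D; (6,7):dx=+11,dy=-9->D; (6,8):dx=+9,dy=-2->D; (7,8):dx=-2,dy=+7->D
Step 2: C = 11, D = 17, total pairs = 28.
Step 3: tau = (C - D)/(n(n-1)/2) = (11 - 17)/28 = -0.214286.
Step 4: Exact two-sided p-value (enumerate n! = 40320 permutations of y under H0): p = 0.548413.
Step 5: alpha = 0.05. fail to reject H0.

tau_b = -0.2143 (C=11, D=17), p = 0.548413, fail to reject H0.


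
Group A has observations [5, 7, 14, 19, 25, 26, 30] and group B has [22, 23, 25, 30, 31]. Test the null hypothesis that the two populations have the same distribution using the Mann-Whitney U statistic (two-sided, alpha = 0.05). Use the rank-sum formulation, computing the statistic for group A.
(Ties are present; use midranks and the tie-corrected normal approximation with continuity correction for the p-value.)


Step 1: Combine and sort all 12 observations; assign midranks.
sorted (value, group): (5,X), (7,X), (14,X), (19,X), (22,Y), (23,Y), (25,X), (25,Y), (26,X), (30,X), (30,Y), (31,Y)
ranks: 5->1, 7->2, 14->3, 19->4, 22->5, 23->6, 25->7.5, 25->7.5, 26->9, 30->10.5, 30->10.5, 31->12
Step 2: Rank sum for X: R1 = 1 + 2 + 3 + 4 + 7.5 + 9 + 10.5 = 37.
Step 3: U_X = R1 - n1(n1+1)/2 = 37 - 7*8/2 = 37 - 28 = 9.
       U_Y = n1*n2 - U_X = 35 - 9 = 26.
Step 4: Ties are present, so use the tie-corrected normal approximation (with continuity correction) for the p-value.
Step 5: p-value = 0.192314; compare to alpha = 0.05. fail to reject H0.

U_X = 9, p = 0.192314, fail to reject H0 at alpha = 0.05.


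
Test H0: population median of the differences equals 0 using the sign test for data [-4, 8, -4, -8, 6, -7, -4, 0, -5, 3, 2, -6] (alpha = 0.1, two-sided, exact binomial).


Step 1: Discard zero differences. Original n = 12; n_eff = number of nonzero differences = 11.
Nonzero differences (with sign): -4, +8, -4, -8, +6, -7, -4, -5, +3, +2, -6
Step 2: Count signs: positive = 4, negative = 7.
Step 3: Under H0: P(positive) = 0.5, so the number of positives S ~ Bin(11, 0.5).
Step 4: Two-sided exact p-value = sum of Bin(11,0.5) probabilities at or below the observed probability = 0.548828.
Step 5: alpha = 0.1. fail to reject H0.

n_eff = 11, pos = 4, neg = 7, p = 0.548828, fail to reject H0.


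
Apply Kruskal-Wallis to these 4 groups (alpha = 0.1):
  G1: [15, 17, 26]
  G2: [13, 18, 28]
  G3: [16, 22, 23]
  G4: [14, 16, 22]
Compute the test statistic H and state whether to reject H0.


Step 1: Combine all N = 12 observations and assign midranks.
sorted (value, group, rank): (13,G2,1), (14,G4,2), (15,G1,3), (16,G3,4.5), (16,G4,4.5), (17,G1,6), (18,G2,7), (22,G3,8.5), (22,G4,8.5), (23,G3,10), (26,G1,11), (28,G2,12)
Step 2: Sum ranks within each group.
R_1 = 20 (n_1 = 3)
R_2 = 20 (n_2 = 3)
R_3 = 23 (n_3 = 3)
R_4 = 15 (n_4 = 3)
Step 3: H = 12/(N(N+1)) * sum(R_i^2/n_i) - 3(N+1)
     = 12/(12*13) * (20^2/3 + 20^2/3 + 23^2/3 + 15^2/3) - 3*13
     = 0.076923 * 518 - 39
     = 0.846154.
Step 4: Ties present; correction factor C = 1 - 12/(12^3 - 12) = 0.993007. Corrected H = 0.846154 / 0.993007 = 0.852113.
Step 5: Under H0, H ~ chi^2(3); p-value = 0.836966.
Step 6: alpha = 0.1. fail to reject H0.

H = 0.8521, df = 3, p = 0.836966, fail to reject H0.


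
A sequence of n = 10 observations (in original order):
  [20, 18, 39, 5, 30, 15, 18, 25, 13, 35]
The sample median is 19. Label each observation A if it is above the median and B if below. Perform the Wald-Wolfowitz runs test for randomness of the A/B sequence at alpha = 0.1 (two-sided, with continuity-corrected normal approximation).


Step 1: Compute median = 19; label A = above, B = below.
Labels in order: ABABABBABA  (n_A = 5, n_B = 5)
Step 2: Count runs R = 9.
Step 3: Under H0 (random ordering), E[R] = 2*n_A*n_B/(n_A+n_B) + 1 = 2*5*5/10 + 1 = 6.0000.
        Var[R] = 2*n_A*n_B*(2*n_A*n_B - n_A - n_B) / ((n_A+n_B)^2 * (n_A+n_B-1)) = 2000/900 = 2.2222.
        SD[R] = 1.4907.
Step 4: Continuity-corrected z = (R - 0.5 - E[R]) / SD[R] = (9 - 0.5 - 6.0000) / 1.4907 = 1.6771.
Step 5: Two-sided p-value via normal approximation = 2*(1 - Phi(|z|)) = 0.093533.
Step 6: alpha = 0.1. reject H0.

R = 9, z = 1.6771, p = 0.093533, reject H0.


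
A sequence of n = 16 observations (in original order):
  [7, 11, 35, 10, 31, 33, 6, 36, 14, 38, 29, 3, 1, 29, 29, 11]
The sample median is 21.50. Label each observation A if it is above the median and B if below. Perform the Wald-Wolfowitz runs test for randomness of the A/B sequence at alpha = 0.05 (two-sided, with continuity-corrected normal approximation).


Step 1: Compute median = 21.50; label A = above, B = below.
Labels in order: BBABAABABAABBAAB  (n_A = 8, n_B = 8)
Step 2: Count runs R = 11.
Step 3: Under H0 (random ordering), E[R] = 2*n_A*n_B/(n_A+n_B) + 1 = 2*8*8/16 + 1 = 9.0000.
        Var[R] = 2*n_A*n_B*(2*n_A*n_B - n_A - n_B) / ((n_A+n_B)^2 * (n_A+n_B-1)) = 14336/3840 = 3.7333.
        SD[R] = 1.9322.
Step 4: Continuity-corrected z = (R - 0.5 - E[R]) / SD[R] = (11 - 0.5 - 9.0000) / 1.9322 = 0.7763.
Step 5: Two-sided p-value via normal approximation = 2*(1 - Phi(|z|)) = 0.437558.
Step 6: alpha = 0.05. fail to reject H0.

R = 11, z = 0.7763, p = 0.437558, fail to reject H0.


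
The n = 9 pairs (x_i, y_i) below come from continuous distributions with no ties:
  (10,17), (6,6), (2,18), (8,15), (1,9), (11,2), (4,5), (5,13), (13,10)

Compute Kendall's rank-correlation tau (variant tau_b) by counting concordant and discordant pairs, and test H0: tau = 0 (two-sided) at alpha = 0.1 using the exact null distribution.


Step 1: Enumerate the 36 unordered pairs (i,j) with i<j and classify each by sign(x_j-x_i) * sign(y_j-y_i).
  (1,2):dx=-4,dy=-11->C; (1,3):dx=-8,dy=+1->D; (1,4):dx=-2,dy=-2->C; (1,5):dx=-9,dy=-8->C
  (1,6):dx=+1,dy=-15->D; (1,7):dx=-6,dy=-12->C; (1,8):dx=-5,dy=-4->C; (1,9):dx=+3,dy=-7->D
  (2,3):dx=-4,dy=+12->D; (2,4):dx=+2,dy=+9->C; (2,5):dx=-5,dy=+3->D; (2,6):dx=+5,dy=-4->D
  (2,7):dx=-2,dy=-1->C; (2,8):dx=-1,dy=+7->D; (2,9):dx=+7,dy=+4->C; (3,4):dx=+6,dy=-3->D
  (3,5):dx=-1,dy=-9->C; (3,6):dx=+9,dy=-16->D; (3,7):dx=+2,dy=-13->D; (3,8):dx=+3,dy=-5->D
  (3,9):dx=+11,dy=-8->D; (4,5):dx=-7,dy=-6->C; (4,6):dx=+3,dy=-13->D; (4,7):dx=-4,dy=-10->C
  (4,8):dx=-3,dy=-2->C; (4,9):dx=+5,dy=-5->D; (5,6):dx=+10,dy=-7->D; (5,7):dx=+3,dy=-4->D
  (5,8):dx=+4,dy=+4->C; (5,9):dx=+12,dy=+1->C; (6,7):dx=-7,dy=+3->D; (6,8):dx=-6,dy=+11->D
  (6,9):dx=+2,dy=+8->C; (7,8):dx=+1,dy=+8->C; (7,9):dx=+9,dy=+5->C; (8,9):dx=+8,dy=-3->D
Step 2: C = 17, D = 19, total pairs = 36.
Step 3: tau = (C - D)/(n(n-1)/2) = (17 - 19)/36 = -0.055556.
Step 4: Exact two-sided p-value (enumerate n! = 362880 permutations of y under H0): p = 0.919455.
Step 5: alpha = 0.1. fail to reject H0.

tau_b = -0.0556 (C=17, D=19), p = 0.919455, fail to reject H0.


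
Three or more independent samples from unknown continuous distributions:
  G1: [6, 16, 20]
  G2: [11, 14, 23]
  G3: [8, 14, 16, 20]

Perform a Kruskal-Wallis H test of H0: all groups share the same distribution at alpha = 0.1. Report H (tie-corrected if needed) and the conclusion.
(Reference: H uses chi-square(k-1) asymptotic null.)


Step 1: Combine all N = 10 observations and assign midranks.
sorted (value, group, rank): (6,G1,1), (8,G3,2), (11,G2,3), (14,G2,4.5), (14,G3,4.5), (16,G1,6.5), (16,G3,6.5), (20,G1,8.5), (20,G3,8.5), (23,G2,10)
Step 2: Sum ranks within each group.
R_1 = 16 (n_1 = 3)
R_2 = 17.5 (n_2 = 3)
R_3 = 21.5 (n_3 = 4)
Step 3: H = 12/(N(N+1)) * sum(R_i^2/n_i) - 3(N+1)
     = 12/(10*11) * (16^2/3 + 17.5^2/3 + 21.5^2/4) - 3*11
     = 0.109091 * 302.979 - 33
     = 0.052273.
Step 4: Ties present; correction factor C = 1 - 18/(10^3 - 10) = 0.981818. Corrected H = 0.052273 / 0.981818 = 0.053241.
Step 5: Under H0, H ~ chi^2(2); p-value = 0.973731.
Step 6: alpha = 0.1. fail to reject H0.

H = 0.0532, df = 2, p = 0.973731, fail to reject H0.


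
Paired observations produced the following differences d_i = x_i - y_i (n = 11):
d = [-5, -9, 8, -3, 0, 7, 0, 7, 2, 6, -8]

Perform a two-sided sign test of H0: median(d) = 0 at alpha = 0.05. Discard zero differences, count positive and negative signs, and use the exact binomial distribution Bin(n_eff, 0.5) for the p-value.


Step 1: Discard zero differences. Original n = 11; n_eff = number of nonzero differences = 9.
Nonzero differences (with sign): -5, -9, +8, -3, +7, +7, +2, +6, -8
Step 2: Count signs: positive = 5, negative = 4.
Step 3: Under H0: P(positive) = 0.5, so the number of positives S ~ Bin(9, 0.5).
Step 4: Two-sided exact p-value = sum of Bin(9,0.5) probabilities at or below the observed probability = 1.000000.
Step 5: alpha = 0.05. fail to reject H0.

n_eff = 9, pos = 5, neg = 4, p = 1.000000, fail to reject H0.


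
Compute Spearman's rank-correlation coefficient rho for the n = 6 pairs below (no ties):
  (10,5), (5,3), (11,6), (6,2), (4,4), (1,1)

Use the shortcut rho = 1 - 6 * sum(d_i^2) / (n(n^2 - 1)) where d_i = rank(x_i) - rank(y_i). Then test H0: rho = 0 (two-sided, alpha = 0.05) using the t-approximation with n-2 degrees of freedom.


Step 1: Rank x and y separately (midranks; no ties here).
rank(x): 10->5, 5->3, 11->6, 6->4, 4->2, 1->1
rank(y): 5->5, 3->3, 6->6, 2->2, 4->4, 1->1
Step 2: d_i = R_x(i) - R_y(i); compute d_i^2.
  (5-5)^2=0, (3-3)^2=0, (6-6)^2=0, (4-2)^2=4, (2-4)^2=4, (1-1)^2=0
sum(d^2) = 8.
Step 3: rho = 1 - 6*8 / (6*(6^2 - 1)) = 1 - 48/210 = 0.771429.
Step 4: Under H0, t = rho * sqrt((n-2)/(1-rho^2)) = 2.4247 ~ t(4).
Step 5: Two-sided p-value from the t-distribution with 4 df = 0.072397.
Step 6: alpha = 0.05. fail to reject H0.

rho = 0.7714, p = 0.072397, fail to reject H0 at alpha = 0.05.


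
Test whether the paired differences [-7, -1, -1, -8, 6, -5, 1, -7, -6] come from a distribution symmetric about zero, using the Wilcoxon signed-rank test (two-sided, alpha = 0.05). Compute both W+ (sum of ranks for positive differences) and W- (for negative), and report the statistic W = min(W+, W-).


Step 1: Drop any zero differences (none here) and take |d_i|.
|d| = [7, 1, 1, 8, 6, 5, 1, 7, 6]
Step 2: Midrank |d_i| (ties get averaged ranks).
ranks: |7|->7.5, |1|->2, |1|->2, |8|->9, |6|->5.5, |5|->4, |1|->2, |7|->7.5, |6|->5.5
Step 3: Attach original signs; sum ranks with positive sign and with negative sign.
W+ = 5.5 + 2 = 7.5
W- = 7.5 + 2 + 2 + 9 + 4 + 7.5 + 5.5 = 37.5
(Check: W+ + W- = 45 should equal n(n+1)/2 = 45.)
Step 4: Test statistic W = min(W+, W-) = 7.5.
Step 5: Ties in |d|, so use the tie-corrected normal approximation.
        E[W] = n(n+1)/4 = 9*10/4 = 22.5.
        Tie groups: |d|=1 (t=3), |d|=6 (t=2), |d|=7 (t=2); sum(t^3 - t) = 36.
        Var[W] = n(n+1)(2n+1)/24 - sum(t^3-t)/48 = 1710/24 - 36/48 = 70.5.
        z = (W - E[W]) / sqrt(Var[W]) = (7.5 - 22.5) / 8.3964 = -1.7865.
        Two-sided p = 2*Phi(z) = 0.074023.
Step 6: alpha = 0.05. fail to reject H0.

W+ = 7.5, W- = 37.5, W = min = 7.5, p = 0.074023, fail to reject H0.


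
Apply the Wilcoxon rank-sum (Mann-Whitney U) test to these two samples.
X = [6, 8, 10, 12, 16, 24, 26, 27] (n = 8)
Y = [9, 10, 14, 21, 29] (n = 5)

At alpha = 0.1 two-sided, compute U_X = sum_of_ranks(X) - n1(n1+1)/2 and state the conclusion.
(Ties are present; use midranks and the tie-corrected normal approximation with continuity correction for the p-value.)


Step 1: Combine and sort all 13 observations; assign midranks.
sorted (value, group): (6,X), (8,X), (9,Y), (10,X), (10,Y), (12,X), (14,Y), (16,X), (21,Y), (24,X), (26,X), (27,X), (29,Y)
ranks: 6->1, 8->2, 9->3, 10->4.5, 10->4.5, 12->6, 14->7, 16->8, 21->9, 24->10, 26->11, 27->12, 29->13
Step 2: Rank sum for X: R1 = 1 + 2 + 4.5 + 6 + 8 + 10 + 11 + 12 = 54.5.
Step 3: U_X = R1 - n1(n1+1)/2 = 54.5 - 8*9/2 = 54.5 - 36 = 18.5.
       U_Y = n1*n2 - U_X = 40 - 18.5 = 21.5.
Step 4: Ties are present, so use the tie-corrected normal approximation (with continuity correction) for the p-value.
Step 5: p-value = 0.883458; compare to alpha = 0.1. fail to reject H0.

U_X = 18.5, p = 0.883458, fail to reject H0 at alpha = 0.1.


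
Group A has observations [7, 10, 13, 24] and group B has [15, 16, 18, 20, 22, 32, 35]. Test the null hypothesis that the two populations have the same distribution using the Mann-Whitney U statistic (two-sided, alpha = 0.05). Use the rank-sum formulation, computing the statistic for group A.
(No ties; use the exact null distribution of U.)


Step 1: Combine and sort all 11 observations; assign midranks.
sorted (value, group): (7,X), (10,X), (13,X), (15,Y), (16,Y), (18,Y), (20,Y), (22,Y), (24,X), (32,Y), (35,Y)
ranks: 7->1, 10->2, 13->3, 15->4, 16->5, 18->6, 20->7, 22->8, 24->9, 32->10, 35->11
Step 2: Rank sum for X: R1 = 1 + 2 + 3 + 9 = 15.
Step 3: U_X = R1 - n1(n1+1)/2 = 15 - 4*5/2 = 15 - 10 = 5.
       U_Y = n1*n2 - U_X = 28 - 5 = 23.
Step 4: No ties, so the exact null distribution of U (based on enumerating the C(11,4) = 330 equally likely rank assignments) gives the two-sided p-value.
Step 5: p-value = 0.109091; compare to alpha = 0.05. fail to reject H0.

U_X = 5, p = 0.109091, fail to reject H0 at alpha = 0.05.


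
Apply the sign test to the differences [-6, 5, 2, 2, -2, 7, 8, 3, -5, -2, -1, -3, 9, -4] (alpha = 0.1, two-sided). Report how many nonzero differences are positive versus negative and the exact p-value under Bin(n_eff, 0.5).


Step 1: Discard zero differences. Original n = 14; n_eff = number of nonzero differences = 14.
Nonzero differences (with sign): -6, +5, +2, +2, -2, +7, +8, +3, -5, -2, -1, -3, +9, -4
Step 2: Count signs: positive = 7, negative = 7.
Step 3: Under H0: P(positive) = 0.5, so the number of positives S ~ Bin(14, 0.5).
Step 4: Two-sided exact p-value = sum of Bin(14,0.5) probabilities at or below the observed probability = 1.000000.
Step 5: alpha = 0.1. fail to reject H0.

n_eff = 14, pos = 7, neg = 7, p = 1.000000, fail to reject H0.


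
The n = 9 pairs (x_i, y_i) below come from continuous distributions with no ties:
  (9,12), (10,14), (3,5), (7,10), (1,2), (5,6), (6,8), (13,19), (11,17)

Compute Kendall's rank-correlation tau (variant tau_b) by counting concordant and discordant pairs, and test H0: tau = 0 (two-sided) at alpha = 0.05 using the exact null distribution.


Step 1: Enumerate the 36 unordered pairs (i,j) with i<j and classify each by sign(x_j-x_i) * sign(y_j-y_i).
  (1,2):dx=+1,dy=+2->C; (1,3):dx=-6,dy=-7->C; (1,4):dx=-2,dy=-2->C; (1,5):dx=-8,dy=-10->C
  (1,6):dx=-4,dy=-6->C; (1,7):dx=-3,dy=-4->C; (1,8):dx=+4,dy=+7->C; (1,9):dx=+2,dy=+5->C
  (2,3):dx=-7,dy=-9->C; (2,4):dx=-3,dy=-4->C; (2,5):dx=-9,dy=-12->C; (2,6):dx=-5,dy=-8->C
  (2,7):dx=-4,dy=-6->C; (2,8):dx=+3,dy=+5->C; (2,9):dx=+1,dy=+3->C; (3,4):dx=+4,dy=+5->C
  (3,5):dx=-2,dy=-3->C; (3,6):dx=+2,dy=+1->C; (3,7):dx=+3,dy=+3->C; (3,8):dx=+10,dy=+14->C
  (3,9):dx=+8,dy=+12->C; (4,5):dx=-6,dy=-8->C; (4,6):dx=-2,dy=-4->C; (4,7):dx=-1,dy=-2->C
  (4,8):dx=+6,dy=+9->C; (4,9):dx=+4,dy=+7->C; (5,6):dx=+4,dy=+4->C; (5,7):dx=+5,dy=+6->C
  (5,8):dx=+12,dy=+17->C; (5,9):dx=+10,dy=+15->C; (6,7):dx=+1,dy=+2->C; (6,8):dx=+8,dy=+13->C
  (6,9):dx=+6,dy=+11->C; (7,8):dx=+7,dy=+11->C; (7,9):dx=+5,dy=+9->C; (8,9):dx=-2,dy=-2->C
Step 2: C = 36, D = 0, total pairs = 36.
Step 3: tau = (C - D)/(n(n-1)/2) = (36 - 0)/36 = 1.000000.
Step 4: Exact two-sided p-value (enumerate n! = 362880 permutations of y under H0): p = 0.000006.
Step 5: alpha = 0.05. reject H0.

tau_b = 1.0000 (C=36, D=0), p = 0.000006, reject H0.


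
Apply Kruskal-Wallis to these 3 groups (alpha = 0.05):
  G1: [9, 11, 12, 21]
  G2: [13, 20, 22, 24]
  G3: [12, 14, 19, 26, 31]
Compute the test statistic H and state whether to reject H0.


Step 1: Combine all N = 13 observations and assign midranks.
sorted (value, group, rank): (9,G1,1), (11,G1,2), (12,G1,3.5), (12,G3,3.5), (13,G2,5), (14,G3,6), (19,G3,7), (20,G2,8), (21,G1,9), (22,G2,10), (24,G2,11), (26,G3,12), (31,G3,13)
Step 2: Sum ranks within each group.
R_1 = 15.5 (n_1 = 4)
R_2 = 34 (n_2 = 4)
R_3 = 41.5 (n_3 = 5)
Step 3: H = 12/(N(N+1)) * sum(R_i^2/n_i) - 3(N+1)
     = 12/(13*14) * (15.5^2/4 + 34^2/4 + 41.5^2/5) - 3*14
     = 0.065934 * 693.513 - 42
     = 3.726099.
Step 4: Ties present; correction factor C = 1 - 6/(13^3 - 13) = 0.997253. Corrected H = 3.726099 / 0.997253 = 3.736364.
Step 5: Under H0, H ~ chi^2(2); p-value = 0.154404.
Step 6: alpha = 0.05. fail to reject H0.

H = 3.7364, df = 2, p = 0.154404, fail to reject H0.


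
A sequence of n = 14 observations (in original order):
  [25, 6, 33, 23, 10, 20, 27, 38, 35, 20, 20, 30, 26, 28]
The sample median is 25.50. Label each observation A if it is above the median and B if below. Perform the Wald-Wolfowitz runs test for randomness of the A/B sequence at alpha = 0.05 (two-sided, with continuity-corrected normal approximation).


Step 1: Compute median = 25.50; label A = above, B = below.
Labels in order: BBABBBAAABBAAA  (n_A = 7, n_B = 7)
Step 2: Count runs R = 6.
Step 3: Under H0 (random ordering), E[R] = 2*n_A*n_B/(n_A+n_B) + 1 = 2*7*7/14 + 1 = 8.0000.
        Var[R] = 2*n_A*n_B*(2*n_A*n_B - n_A - n_B) / ((n_A+n_B)^2 * (n_A+n_B-1)) = 8232/2548 = 3.2308.
        SD[R] = 1.7974.
Step 4: Continuity-corrected z = (R + 0.5 - E[R]) / SD[R] = (6 + 0.5 - 8.0000) / 1.7974 = -0.8345.
Step 5: Two-sided p-value via normal approximation = 2*(1 - Phi(|z|)) = 0.403986.
Step 6: alpha = 0.05. fail to reject H0.

R = 6, z = -0.8345, p = 0.403986, fail to reject H0.


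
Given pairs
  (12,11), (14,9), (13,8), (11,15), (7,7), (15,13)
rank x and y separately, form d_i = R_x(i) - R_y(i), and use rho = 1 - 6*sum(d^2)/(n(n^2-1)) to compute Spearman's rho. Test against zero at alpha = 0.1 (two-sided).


Step 1: Rank x and y separately (midranks; no ties here).
rank(x): 12->3, 14->5, 13->4, 11->2, 7->1, 15->6
rank(y): 11->4, 9->3, 8->2, 15->6, 7->1, 13->5
Step 2: d_i = R_x(i) - R_y(i); compute d_i^2.
  (3-4)^2=1, (5-3)^2=4, (4-2)^2=4, (2-6)^2=16, (1-1)^2=0, (6-5)^2=1
sum(d^2) = 26.
Step 3: rho = 1 - 6*26 / (6*(6^2 - 1)) = 1 - 156/210 = 0.257143.
Step 4: Under H0, t = rho * sqrt((n-2)/(1-rho^2)) = 0.5322 ~ t(4).
Step 5: Two-sided p-value from the t-distribution with 4 df = 0.622787.
Step 6: alpha = 0.1. fail to reject H0.

rho = 0.2571, p = 0.622787, fail to reject H0 at alpha = 0.1.


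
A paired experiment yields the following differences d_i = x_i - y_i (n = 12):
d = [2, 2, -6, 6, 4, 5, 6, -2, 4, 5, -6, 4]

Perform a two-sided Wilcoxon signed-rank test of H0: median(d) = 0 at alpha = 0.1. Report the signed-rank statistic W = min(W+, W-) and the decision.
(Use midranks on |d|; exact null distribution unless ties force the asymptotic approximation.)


Step 1: Drop any zero differences (none here) and take |d_i|.
|d| = [2, 2, 6, 6, 4, 5, 6, 2, 4, 5, 6, 4]
Step 2: Midrank |d_i| (ties get averaged ranks).
ranks: |2|->2, |2|->2, |6|->10.5, |6|->10.5, |4|->5, |5|->7.5, |6|->10.5, |2|->2, |4|->5, |5|->7.5, |6|->10.5, |4|->5
Step 3: Attach original signs; sum ranks with positive sign and with negative sign.
W+ = 2 + 2 + 10.5 + 5 + 7.5 + 10.5 + 5 + 7.5 + 5 = 55
W- = 10.5 + 2 + 10.5 = 23
(Check: W+ + W- = 78 should equal n(n+1)/2 = 78.)
Step 4: Test statistic W = min(W+, W-) = 23.
Step 5: Ties in |d|, so use the tie-corrected normal approximation.
        E[W] = n(n+1)/4 = 12*13/4 = 39.
        Tie groups: |d|=2 (t=3), |d|=4 (t=3), |d|=5 (t=2), |d|=6 (t=4); sum(t^3 - t) = 114.
        Var[W] = n(n+1)(2n+1)/24 - sum(t^3-t)/48 = 3900/24 - 114/48 = 160.125.
        z = (W - E[W]) / sqrt(Var[W]) = (23 - 39) / 12.6541 = -1.2644.
        Two-sided p = 2*Phi(z) = 0.206080.
Step 6: alpha = 0.1. fail to reject H0.

W+ = 55, W- = 23, W = min = 23, p = 0.206080, fail to reject H0.


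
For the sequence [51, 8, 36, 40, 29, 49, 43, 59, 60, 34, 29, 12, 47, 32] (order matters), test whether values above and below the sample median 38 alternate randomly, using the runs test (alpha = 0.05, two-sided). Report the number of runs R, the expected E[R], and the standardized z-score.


Step 1: Compute median = 38; label A = above, B = below.
Labels in order: ABBABAAAABBBAB  (n_A = 7, n_B = 7)
Step 2: Count runs R = 8.
Step 3: Under H0 (random ordering), E[R] = 2*n_A*n_B/(n_A+n_B) + 1 = 2*7*7/14 + 1 = 8.0000.
        Var[R] = 2*n_A*n_B*(2*n_A*n_B - n_A - n_B) / ((n_A+n_B)^2 * (n_A+n_B-1)) = 8232/2548 = 3.2308.
        SD[R] = 1.7974.
Step 4: R = E[R], so z = 0 with no continuity correction.
Step 5: Two-sided p-value via normal approximation = 2*(1 - Phi(|z|)) = 1.000000.
Step 6: alpha = 0.05. fail to reject H0.

R = 8, z = 0.0000, p = 1.000000, fail to reject H0.


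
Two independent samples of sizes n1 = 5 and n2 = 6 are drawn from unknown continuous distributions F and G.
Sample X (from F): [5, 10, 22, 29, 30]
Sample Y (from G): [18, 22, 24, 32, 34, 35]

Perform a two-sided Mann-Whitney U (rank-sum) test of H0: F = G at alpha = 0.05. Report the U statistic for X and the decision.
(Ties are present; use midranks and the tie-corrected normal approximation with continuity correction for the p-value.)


Step 1: Combine and sort all 11 observations; assign midranks.
sorted (value, group): (5,X), (10,X), (18,Y), (22,X), (22,Y), (24,Y), (29,X), (30,X), (32,Y), (34,Y), (35,Y)
ranks: 5->1, 10->2, 18->3, 22->4.5, 22->4.5, 24->6, 29->7, 30->8, 32->9, 34->10, 35->11
Step 2: Rank sum for X: R1 = 1 + 2 + 4.5 + 7 + 8 = 22.5.
Step 3: U_X = R1 - n1(n1+1)/2 = 22.5 - 5*6/2 = 22.5 - 15 = 7.5.
       U_Y = n1*n2 - U_X = 30 - 7.5 = 22.5.
Step 4: Ties are present, so use the tie-corrected normal approximation (with continuity correction) for the p-value.
Step 5: p-value = 0.200217; compare to alpha = 0.05. fail to reject H0.

U_X = 7.5, p = 0.200217, fail to reject H0 at alpha = 0.05.


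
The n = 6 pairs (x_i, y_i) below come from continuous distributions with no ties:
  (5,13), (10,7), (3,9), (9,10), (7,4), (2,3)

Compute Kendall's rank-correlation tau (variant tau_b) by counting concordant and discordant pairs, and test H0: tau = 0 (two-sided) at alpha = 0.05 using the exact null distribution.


Step 1: Enumerate the 15 unordered pairs (i,j) with i<j and classify each by sign(x_j-x_i) * sign(y_j-y_i).
  (1,2):dx=+5,dy=-6->D; (1,3):dx=-2,dy=-4->C; (1,4):dx=+4,dy=-3->D; (1,5):dx=+2,dy=-9->D
  (1,6):dx=-3,dy=-10->C; (2,3):dx=-7,dy=+2->D; (2,4):dx=-1,dy=+3->D; (2,5):dx=-3,dy=-3->C
  (2,6):dx=-8,dy=-4->C; (3,4):dx=+6,dy=+1->C; (3,5):dx=+4,dy=-5->D; (3,6):dx=-1,dy=-6->C
  (4,5):dx=-2,dy=-6->C; (4,6):dx=-7,dy=-7->C; (5,6):dx=-5,dy=-1->C
Step 2: C = 9, D = 6, total pairs = 15.
Step 3: tau = (C - D)/(n(n-1)/2) = (9 - 6)/15 = 0.200000.
Step 4: Exact two-sided p-value (enumerate n! = 720 permutations of y under H0): p = 0.719444.
Step 5: alpha = 0.05. fail to reject H0.

tau_b = 0.2000 (C=9, D=6), p = 0.719444, fail to reject H0.


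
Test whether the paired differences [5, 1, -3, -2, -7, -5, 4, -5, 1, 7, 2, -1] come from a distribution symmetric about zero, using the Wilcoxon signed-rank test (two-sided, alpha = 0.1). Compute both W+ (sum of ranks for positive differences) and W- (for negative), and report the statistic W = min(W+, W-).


Step 1: Drop any zero differences (none here) and take |d_i|.
|d| = [5, 1, 3, 2, 7, 5, 4, 5, 1, 7, 2, 1]
Step 2: Midrank |d_i| (ties get averaged ranks).
ranks: |5|->9, |1|->2, |3|->6, |2|->4.5, |7|->11.5, |5|->9, |4|->7, |5|->9, |1|->2, |7|->11.5, |2|->4.5, |1|->2
Step 3: Attach original signs; sum ranks with positive sign and with negative sign.
W+ = 9 + 2 + 7 + 2 + 11.5 + 4.5 = 36
W- = 6 + 4.5 + 11.5 + 9 + 9 + 2 = 42
(Check: W+ + W- = 78 should equal n(n+1)/2 = 78.)
Step 4: Test statistic W = min(W+, W-) = 36.
Step 5: Ties in |d|, so use the tie-corrected normal approximation.
        E[W] = n(n+1)/4 = 12*13/4 = 39.
        Tie groups: |d|=1 (t=3), |d|=2 (t=2), |d|=5 (t=3), |d|=7 (t=2); sum(t^3 - t) = 60.
        Var[W] = n(n+1)(2n+1)/24 - sum(t^3-t)/48 = 3900/24 - 60/48 = 161.25.
        z = (W - E[W]) / sqrt(Var[W]) = (36 - 39) / 12.6984 = -0.2362.
        Two-sided p = 2*Phi(z) = 0.813239.
Step 6: alpha = 0.1. fail to reject H0.

W+ = 36, W- = 42, W = min = 36, p = 0.813239, fail to reject H0.


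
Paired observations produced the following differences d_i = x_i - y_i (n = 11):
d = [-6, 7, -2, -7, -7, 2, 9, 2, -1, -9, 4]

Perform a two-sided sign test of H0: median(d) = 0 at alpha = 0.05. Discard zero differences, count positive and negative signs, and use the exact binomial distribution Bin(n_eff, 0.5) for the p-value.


Step 1: Discard zero differences. Original n = 11; n_eff = number of nonzero differences = 11.
Nonzero differences (with sign): -6, +7, -2, -7, -7, +2, +9, +2, -1, -9, +4
Step 2: Count signs: positive = 5, negative = 6.
Step 3: Under H0: P(positive) = 0.5, so the number of positives S ~ Bin(11, 0.5).
Step 4: Two-sided exact p-value = sum of Bin(11,0.5) probabilities at or below the observed probability = 1.000000.
Step 5: alpha = 0.05. fail to reject H0.

n_eff = 11, pos = 5, neg = 6, p = 1.000000, fail to reject H0.


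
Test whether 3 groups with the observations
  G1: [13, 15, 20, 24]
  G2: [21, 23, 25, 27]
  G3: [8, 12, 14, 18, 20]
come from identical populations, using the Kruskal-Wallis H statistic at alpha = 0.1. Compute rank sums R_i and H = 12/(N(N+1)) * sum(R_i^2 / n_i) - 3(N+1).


Step 1: Combine all N = 13 observations and assign midranks.
sorted (value, group, rank): (8,G3,1), (12,G3,2), (13,G1,3), (14,G3,4), (15,G1,5), (18,G3,6), (20,G1,7.5), (20,G3,7.5), (21,G2,9), (23,G2,10), (24,G1,11), (25,G2,12), (27,G2,13)
Step 2: Sum ranks within each group.
R_1 = 26.5 (n_1 = 4)
R_2 = 44 (n_2 = 4)
R_3 = 20.5 (n_3 = 5)
Step 3: H = 12/(N(N+1)) * sum(R_i^2/n_i) - 3(N+1)
     = 12/(13*14) * (26.5^2/4 + 44^2/4 + 20.5^2/5) - 3*14
     = 0.065934 * 743.612 - 42
     = 7.029396.
Step 4: Ties present; correction factor C = 1 - 6/(13^3 - 13) = 0.997253. Corrected H = 7.029396 / 0.997253 = 7.048760.
Step 5: Under H0, H ~ chi^2(2); p-value = 0.029470.
Step 6: alpha = 0.1. reject H0.

H = 7.0488, df = 2, p = 0.029470, reject H0.


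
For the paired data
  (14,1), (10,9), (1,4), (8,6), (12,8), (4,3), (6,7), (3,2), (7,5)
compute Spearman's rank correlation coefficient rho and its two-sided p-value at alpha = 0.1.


Step 1: Rank x and y separately (midranks; no ties here).
rank(x): 14->9, 10->7, 1->1, 8->6, 12->8, 4->3, 6->4, 3->2, 7->5
rank(y): 1->1, 9->9, 4->4, 6->6, 8->8, 3->3, 7->7, 2->2, 5->5
Step 2: d_i = R_x(i) - R_y(i); compute d_i^2.
  (9-1)^2=64, (7-9)^2=4, (1-4)^2=9, (6-6)^2=0, (8-8)^2=0, (3-3)^2=0, (4-7)^2=9, (2-2)^2=0, (5-5)^2=0
sum(d^2) = 86.
Step 3: rho = 1 - 6*86 / (9*(9^2 - 1)) = 1 - 516/720 = 0.283333.
Step 4: Under H0, t = rho * sqrt((n-2)/(1-rho^2)) = 0.7817 ~ t(7).
Step 5: Two-sided p-value from the t-distribution with 7 df = 0.460030.
Step 6: alpha = 0.1. fail to reject H0.

rho = 0.2833, p = 0.460030, fail to reject H0 at alpha = 0.1.


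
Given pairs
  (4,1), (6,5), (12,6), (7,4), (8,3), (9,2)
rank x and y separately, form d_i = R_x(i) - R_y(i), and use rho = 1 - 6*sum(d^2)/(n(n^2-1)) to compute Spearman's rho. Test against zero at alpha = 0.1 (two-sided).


Step 1: Rank x and y separately (midranks; no ties here).
rank(x): 4->1, 6->2, 12->6, 7->3, 8->4, 9->5
rank(y): 1->1, 5->5, 6->6, 4->4, 3->3, 2->2
Step 2: d_i = R_x(i) - R_y(i); compute d_i^2.
  (1-1)^2=0, (2-5)^2=9, (6-6)^2=0, (3-4)^2=1, (4-3)^2=1, (5-2)^2=9
sum(d^2) = 20.
Step 3: rho = 1 - 6*20 / (6*(6^2 - 1)) = 1 - 120/210 = 0.428571.
Step 4: Under H0, t = rho * sqrt((n-2)/(1-rho^2)) = 0.9487 ~ t(4).
Step 5: Two-sided p-value from the t-distribution with 4 df = 0.396501.
Step 6: alpha = 0.1. fail to reject H0.

rho = 0.4286, p = 0.396501, fail to reject H0 at alpha = 0.1.


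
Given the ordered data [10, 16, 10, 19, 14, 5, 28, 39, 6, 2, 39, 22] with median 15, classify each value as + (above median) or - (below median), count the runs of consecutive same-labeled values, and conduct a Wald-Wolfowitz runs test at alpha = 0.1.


Step 1: Compute median = 15; label A = above, B = below.
Labels in order: BABABBAABBAA  (n_A = 6, n_B = 6)
Step 2: Count runs R = 8.
Step 3: Under H0 (random ordering), E[R] = 2*n_A*n_B/(n_A+n_B) + 1 = 2*6*6/12 + 1 = 7.0000.
        Var[R] = 2*n_A*n_B*(2*n_A*n_B - n_A - n_B) / ((n_A+n_B)^2 * (n_A+n_B-1)) = 4320/1584 = 2.7273.
        SD[R] = 1.6514.
Step 4: Continuity-corrected z = (R - 0.5 - E[R]) / SD[R] = (8 - 0.5 - 7.0000) / 1.6514 = 0.3028.
Step 5: Two-sided p-value via normal approximation = 2*(1 - Phi(|z|)) = 0.762069.
Step 6: alpha = 0.1. fail to reject H0.

R = 8, z = 0.3028, p = 0.762069, fail to reject H0.


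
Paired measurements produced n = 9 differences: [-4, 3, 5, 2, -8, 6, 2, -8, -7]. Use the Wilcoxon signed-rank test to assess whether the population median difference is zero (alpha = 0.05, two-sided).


Step 1: Drop any zero differences (none here) and take |d_i|.
|d| = [4, 3, 5, 2, 8, 6, 2, 8, 7]
Step 2: Midrank |d_i| (ties get averaged ranks).
ranks: |4|->4, |3|->3, |5|->5, |2|->1.5, |8|->8.5, |6|->6, |2|->1.5, |8|->8.5, |7|->7
Step 3: Attach original signs; sum ranks with positive sign and with negative sign.
W+ = 3 + 5 + 1.5 + 6 + 1.5 = 17
W- = 4 + 8.5 + 8.5 + 7 = 28
(Check: W+ + W- = 45 should equal n(n+1)/2 = 45.)
Step 4: Test statistic W = min(W+, W-) = 17.
Step 5: Ties in |d|, so use the tie-corrected normal approximation.
        E[W] = n(n+1)/4 = 9*10/4 = 22.5.
        Tie groups: |d|=2 (t=2), |d|=8 (t=2); sum(t^3 - t) = 12.
        Var[W] = n(n+1)(2n+1)/24 - sum(t^3-t)/48 = 1710/24 - 12/48 = 71.
        z = (W - E[W]) / sqrt(Var[W]) = (17 - 22.5) / 8.4261 = -0.6527.
        Two-sided p = 2*Phi(z) = 0.513930.
Step 6: alpha = 0.05. fail to reject H0.

W+ = 17, W- = 28, W = min = 17, p = 0.513930, fail to reject H0.


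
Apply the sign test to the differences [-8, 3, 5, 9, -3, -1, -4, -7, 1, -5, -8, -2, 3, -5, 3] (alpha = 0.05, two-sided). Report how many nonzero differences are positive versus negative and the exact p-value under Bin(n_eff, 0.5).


Step 1: Discard zero differences. Original n = 15; n_eff = number of nonzero differences = 15.
Nonzero differences (with sign): -8, +3, +5, +9, -3, -1, -4, -7, +1, -5, -8, -2, +3, -5, +3
Step 2: Count signs: positive = 6, negative = 9.
Step 3: Under H0: P(positive) = 0.5, so the number of positives S ~ Bin(15, 0.5).
Step 4: Two-sided exact p-value = sum of Bin(15,0.5) probabilities at or below the observed probability = 0.607239.
Step 5: alpha = 0.05. fail to reject H0.

n_eff = 15, pos = 6, neg = 9, p = 0.607239, fail to reject H0.
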